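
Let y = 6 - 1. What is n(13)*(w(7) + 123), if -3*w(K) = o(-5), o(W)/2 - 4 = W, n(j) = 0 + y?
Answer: 1855/3 ≈ 618.33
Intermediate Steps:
y = 5
n(j) = 5 (n(j) = 0 + 5 = 5)
o(W) = 8 + 2*W
w(K) = 2/3 (w(K) = -(8 + 2*(-5))/3 = -(8 - 10)/3 = -1/3*(-2) = 2/3)
n(13)*(w(7) + 123) = 5*(2/3 + 123) = 5*(371/3) = 1855/3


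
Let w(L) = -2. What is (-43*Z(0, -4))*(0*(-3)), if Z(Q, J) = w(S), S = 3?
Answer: 0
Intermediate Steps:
Z(Q, J) = -2
(-43*Z(0, -4))*(0*(-3)) = (-43*(-2))*(0*(-3)) = 86*0 = 0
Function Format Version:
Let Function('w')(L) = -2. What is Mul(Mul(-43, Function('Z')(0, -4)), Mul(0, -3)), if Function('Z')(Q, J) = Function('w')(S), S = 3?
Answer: 0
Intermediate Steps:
Function('Z')(Q, J) = -2
Mul(Mul(-43, Function('Z')(0, -4)), Mul(0, -3)) = Mul(Mul(-43, -2), Mul(0, -3)) = Mul(86, 0) = 0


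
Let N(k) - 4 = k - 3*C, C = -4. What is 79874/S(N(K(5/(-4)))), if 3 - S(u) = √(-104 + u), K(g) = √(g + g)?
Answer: 159748/(6 - √2*√(-176 + I*√10)) ≈ 2413.2 + 7764.2*I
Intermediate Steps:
K(g) = √2*√g (K(g) = √(2*g) = √2*√g)
N(k) = 16 + k (N(k) = 4 + (k - 3*(-4)) = 4 + (k + 12) = 4 + (12 + k) = 16 + k)
S(u) = 3 - √(-104 + u)
79874/S(N(K(5/(-4)))) = 79874/(3 - √(-104 + (16 + √2*√(5/(-4))))) = 79874/(3 - √(-104 + (16 + √2*√(5*(-¼))))) = 79874/(3 - √(-104 + (16 + √2*√(-5/4)))) = 79874/(3 - √(-104 + (16 + √2*(I*√5/2)))) = 79874/(3 - √(-104 + (16 + I*√10/2))) = 79874/(3 - √(-88 + I*√10/2))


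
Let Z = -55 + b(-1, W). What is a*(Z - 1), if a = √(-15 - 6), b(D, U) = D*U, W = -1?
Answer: -55*I*√21 ≈ -252.04*I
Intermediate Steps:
a = I*√21 (a = √(-21) = I*√21 ≈ 4.5826*I)
Z = -54 (Z = -55 - 1*(-1) = -55 + 1 = -54)
a*(Z - 1) = (I*√21)*(-54 - 1) = (I*√21)*(-55) = -55*I*√21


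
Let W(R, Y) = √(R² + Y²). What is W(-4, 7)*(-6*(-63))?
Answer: 378*√65 ≈ 3047.5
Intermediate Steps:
W(-4, 7)*(-6*(-63)) = √((-4)² + 7²)*(-6*(-63)) = √(16 + 49)*378 = √65*378 = 378*√65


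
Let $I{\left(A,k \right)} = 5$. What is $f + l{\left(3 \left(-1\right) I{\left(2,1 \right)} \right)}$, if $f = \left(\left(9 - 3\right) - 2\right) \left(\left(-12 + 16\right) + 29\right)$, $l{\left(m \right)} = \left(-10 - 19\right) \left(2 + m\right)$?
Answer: $509$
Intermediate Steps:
$l{\left(m \right)} = -58 - 29 m$ ($l{\left(m \right)} = - 29 \left(2 + m\right) = -58 - 29 m$)
$f = 132$ ($f = \left(6 - 2\right) \left(4 + 29\right) = 4 \cdot 33 = 132$)
$f + l{\left(3 \left(-1\right) I{\left(2,1 \right)} \right)} = 132 - \left(58 + 29 \cdot 3 \left(-1\right) 5\right) = 132 - \left(58 + 29 \left(\left(-3\right) 5\right)\right) = 132 - -377 = 132 + \left(-58 + 435\right) = 132 + 377 = 509$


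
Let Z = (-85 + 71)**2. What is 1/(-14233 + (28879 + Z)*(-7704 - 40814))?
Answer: -1/1410675083 ≈ -7.0888e-10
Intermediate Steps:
Z = 196 (Z = (-14)**2 = 196)
1/(-14233 + (28879 + Z)*(-7704 - 40814)) = 1/(-14233 + (28879 + 196)*(-7704 - 40814)) = 1/(-14233 + 29075*(-48518)) = 1/(-14233 - 1410660850) = 1/(-1410675083) = -1/1410675083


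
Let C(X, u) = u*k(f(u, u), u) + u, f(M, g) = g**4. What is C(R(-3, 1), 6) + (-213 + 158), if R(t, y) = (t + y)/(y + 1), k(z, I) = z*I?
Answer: 46607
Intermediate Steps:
k(z, I) = I*z
R(t, y) = (t + y)/(1 + y)
C(X, u) = u + u**6 (C(X, u) = u*(u*u**4) + u = u*u**5 + u = u**6 + u = u + u**6)
C(R(-3, 1), 6) + (-213 + 158) = (6 + 6**6) + (-213 + 158) = (6 + 46656) - 55 = 46662 - 55 = 46607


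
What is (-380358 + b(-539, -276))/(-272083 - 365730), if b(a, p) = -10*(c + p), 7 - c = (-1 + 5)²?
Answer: 377508/637813 ≈ 0.59188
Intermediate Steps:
c = -9 (c = 7 - (-1 + 5)² = 7 - 1*4² = 7 - 1*16 = 7 - 16 = -9)
b(a, p) = 90 - 10*p (b(a, p) = -10*(-9 + p) = 90 - 10*p)
(-380358 + b(-539, -276))/(-272083 - 365730) = (-380358 + (90 - 10*(-276)))/(-272083 - 365730) = (-380358 + (90 + 2760))/(-637813) = (-380358 + 2850)*(-1/637813) = -377508*(-1/637813) = 377508/637813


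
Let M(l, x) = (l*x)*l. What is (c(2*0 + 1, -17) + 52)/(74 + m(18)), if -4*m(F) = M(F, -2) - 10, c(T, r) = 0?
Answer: 104/477 ≈ 0.21803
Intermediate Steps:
M(l, x) = x*l**2
m(F) = 5/2 + F**2/2 (m(F) = -(-2*F**2 - 10)/4 = -(-10 - 2*F**2)/4 = 5/2 + F**2/2)
(c(2*0 + 1, -17) + 52)/(74 + m(18)) = (0 + 52)/(74 + (5/2 + (1/2)*18**2)) = 52/(74 + (5/2 + (1/2)*324)) = 52/(74 + (5/2 + 162)) = 52/(74 + 329/2) = 52/(477/2) = 52*(2/477) = 104/477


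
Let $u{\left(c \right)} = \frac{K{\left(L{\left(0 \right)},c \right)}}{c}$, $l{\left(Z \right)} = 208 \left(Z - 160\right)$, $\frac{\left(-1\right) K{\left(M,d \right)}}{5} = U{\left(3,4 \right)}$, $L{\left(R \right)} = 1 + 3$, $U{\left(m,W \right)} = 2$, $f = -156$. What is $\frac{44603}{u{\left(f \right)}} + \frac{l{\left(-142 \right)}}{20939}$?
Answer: $\frac{72847178846}{104695} \approx 6.958 \cdot 10^{5}$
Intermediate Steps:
$L{\left(R \right)} = 4$
$K{\left(M,d \right)} = -10$ ($K{\left(M,d \right)} = \left(-5\right) 2 = -10$)
$l{\left(Z \right)} = -33280 + 208 Z$ ($l{\left(Z \right)} = 208 \left(-160 + Z\right) = -33280 + 208 Z$)
$u{\left(c \right)} = - \frac{10}{c}$
$\frac{44603}{u{\left(f \right)}} + \frac{l{\left(-142 \right)}}{20939} = \frac{44603}{\left(-10\right) \frac{1}{-156}} + \frac{-33280 + 208 \left(-142\right)}{20939} = \frac{44603}{\left(-10\right) \left(- \frac{1}{156}\right)} + \left(-33280 - 29536\right) \frac{1}{20939} = \frac{44603}{\frac{5}{78}} - \frac{62816}{20939} = 44603 \cdot \frac{78}{5} - \frac{62816}{20939} = \frac{3479034}{5} - \frac{62816}{20939} = \frac{72847178846}{104695}$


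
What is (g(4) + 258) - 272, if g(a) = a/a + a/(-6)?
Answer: -41/3 ≈ -13.667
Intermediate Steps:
g(a) = 1 - a/6 (g(a) = 1 + a*(-⅙) = 1 - a/6)
(g(4) + 258) - 272 = ((1 - ⅙*4) + 258) - 272 = ((1 - ⅔) + 258) - 272 = (⅓ + 258) - 272 = 775/3 - 272 = -41/3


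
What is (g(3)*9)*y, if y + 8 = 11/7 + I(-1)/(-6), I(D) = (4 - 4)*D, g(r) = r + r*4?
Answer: -6075/7 ≈ -867.86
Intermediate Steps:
g(r) = 5*r (g(r) = r + 4*r = 5*r)
I(D) = 0 (I(D) = 0*D = 0)
y = -45/7 (y = -8 + (11/7 + 0/(-6)) = -8 + (11*(⅐) + 0*(-⅙)) = -8 + (11/7 + 0) = -8 + 11/7 = -45/7 ≈ -6.4286)
(g(3)*9)*y = ((5*3)*9)*(-45/7) = (15*9)*(-45/7) = 135*(-45/7) = -6075/7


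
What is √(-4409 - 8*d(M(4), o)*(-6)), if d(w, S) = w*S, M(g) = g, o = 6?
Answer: I*√3257 ≈ 57.07*I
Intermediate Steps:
d(w, S) = S*w
√(-4409 - 8*d(M(4), o)*(-6)) = √(-4409 - 48*4*(-6)) = √(-4409 - 8*24*(-6)) = √(-4409 - 192*(-6)) = √(-4409 + 1152) = √(-3257) = I*√3257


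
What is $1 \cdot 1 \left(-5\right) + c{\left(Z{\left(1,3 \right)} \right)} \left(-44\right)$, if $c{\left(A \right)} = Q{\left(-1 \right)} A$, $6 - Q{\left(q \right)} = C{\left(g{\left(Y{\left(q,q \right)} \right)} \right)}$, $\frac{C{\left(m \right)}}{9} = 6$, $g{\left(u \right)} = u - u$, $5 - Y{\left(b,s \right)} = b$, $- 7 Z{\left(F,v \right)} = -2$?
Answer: $\frac{4189}{7} \approx 598.43$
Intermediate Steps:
$Z{\left(F,v \right)} = \frac{2}{7}$ ($Z{\left(F,v \right)} = \left(- \frac{1}{7}\right) \left(-2\right) = \frac{2}{7}$)
$Y{\left(b,s \right)} = 5 - b$
$g{\left(u \right)} = 0$
$C{\left(m \right)} = 54$ ($C{\left(m \right)} = 9 \cdot 6 = 54$)
$Q{\left(q \right)} = -48$ ($Q{\left(q \right)} = 6 - 54 = -48$)
$c{\left(A \right)} = - 48 A$
$1 \cdot 1 \left(-5\right) + c{\left(Z{\left(1,3 \right)} \right)} \left(-44\right) = 1 \cdot 1 \left(-5\right) + \left(-48\right) \frac{2}{7} \left(-44\right) = 1 \left(-5\right) - - \frac{4224}{7} = -5 + \frac{4224}{7} = \frac{4189}{7}$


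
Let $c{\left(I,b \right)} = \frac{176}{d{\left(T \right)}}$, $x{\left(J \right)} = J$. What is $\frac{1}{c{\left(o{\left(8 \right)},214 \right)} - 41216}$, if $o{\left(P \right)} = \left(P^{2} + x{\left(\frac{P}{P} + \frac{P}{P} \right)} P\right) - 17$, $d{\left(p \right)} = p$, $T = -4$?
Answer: $- \frac{1}{41260} \approx -2.4237 \cdot 10^{-5}$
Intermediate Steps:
$o{\left(P \right)} = -17 + P^{2} + 2 P$ ($o{\left(P \right)} = \left(P^{2} + \left(\frac{P}{P} + \frac{P}{P}\right) P\right) - 17 = \left(P^{2} + \left(1 + 1\right) P\right) - 17 = \left(P^{2} + 2 P\right) - 17 = -17 + P^{2} + 2 P$)
$c{\left(I,b \right)} = -44$ ($c{\left(I,b \right)} = \frac{176}{-4} = 176 \left(- \frac{1}{4}\right) = -44$)
$\frac{1}{c{\left(o{\left(8 \right)},214 \right)} - 41216} = \frac{1}{-44 - 41216} = \frac{1}{-41260} = - \frac{1}{41260}$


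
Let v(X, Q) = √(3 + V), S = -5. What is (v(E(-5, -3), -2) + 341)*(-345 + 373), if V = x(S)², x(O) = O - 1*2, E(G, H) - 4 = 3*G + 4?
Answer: 9548 + 56*√13 ≈ 9749.9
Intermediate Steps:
E(G, H) = 8 + 3*G (E(G, H) = 4 + (3*G + 4) = 4 + (4 + 3*G) = 8 + 3*G)
x(O) = -2 + O (x(O) = O - 2 = -2 + O)
V = 49 (V = (-2 - 5)² = (-7)² = 49)
v(X, Q) = 2*√13 (v(X, Q) = √(3 + 49) = √52 = 2*√13)
(v(E(-5, -3), -2) + 341)*(-345 + 373) = (2*√13 + 341)*(-345 + 373) = (341 + 2*√13)*28 = 9548 + 56*√13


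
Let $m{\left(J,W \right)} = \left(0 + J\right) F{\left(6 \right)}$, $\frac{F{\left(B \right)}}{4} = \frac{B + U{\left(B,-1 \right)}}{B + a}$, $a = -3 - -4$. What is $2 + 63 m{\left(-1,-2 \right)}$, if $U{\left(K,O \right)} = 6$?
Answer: $-430$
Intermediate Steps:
$a = 1$ ($a = -3 + 4 = 1$)
$F{\left(B \right)} = \frac{4 \left(6 + B\right)}{1 + B}$ ($F{\left(B \right)} = 4 \frac{B + 6}{B + 1} = 4 \frac{6 + B}{1 + B} = \frac{4 \left(6 + B\right)}{1 + B}$)
$m{\left(J,W \right)} = \frac{48 J}{7}$ ($m{\left(J,W \right)} = \left(0 + J\right) \frac{4 \left(6 + 6\right)}{1 + 6} = J 4 \cdot \frac{1}{7} \cdot 12 = J \frac{48}{7} = \frac{48 J}{7}$)
$2 + 63 m{\left(-1,-2 \right)} = 2 + 63 \cdot \frac{48}{7} \left(-1\right) = 2 + 63 \left(- \frac{48}{7}\right) = 2 - 432 = -430$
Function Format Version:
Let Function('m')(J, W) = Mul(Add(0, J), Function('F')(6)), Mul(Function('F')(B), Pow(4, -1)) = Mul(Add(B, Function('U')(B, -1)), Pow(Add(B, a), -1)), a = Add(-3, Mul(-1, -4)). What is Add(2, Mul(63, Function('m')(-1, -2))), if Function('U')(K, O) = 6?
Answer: -430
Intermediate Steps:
a = 1 (a = Add(-3, 4) = 1)
Function('F')(B) = Mul(4, Pow(Add(1, B), -1), Add(6, B)) (Function('F')(B) = Mul(4, Mul(Add(B, 6), Pow(Add(B, 1), -1))) = Mul(4, Mul(Add(6, B), Pow(Add(1, B), -1))) = Mul(4, Mul(Pow(Add(1, B), -1), Add(6, B))) = Mul(4, Pow(Add(1, B), -1), Add(6, B)))
Function('m')(J, W) = Mul(Rational(48, 7), J) (Function('m')(J, W) = Mul(Add(0, J), Mul(4, Pow(Add(1, 6), -1), Add(6, 6))) = Mul(J, Mul(4, Pow(7, -1), 12)) = Mul(J, Mul(4, Rational(1, 7), 12)) = Mul(J, Rational(48, 7)) = Mul(Rational(48, 7), J))
Add(2, Mul(63, Function('m')(-1, -2))) = Add(2, Mul(63, Mul(Rational(48, 7), -1))) = Add(2, Mul(63, Rational(-48, 7))) = Add(2, -432) = -430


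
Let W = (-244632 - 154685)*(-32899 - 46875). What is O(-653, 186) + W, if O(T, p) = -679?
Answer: 31855113679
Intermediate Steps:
W = 31855114358 (W = -399317*(-79774) = 31855114358)
O(-653, 186) + W = -679 + 31855114358 = 31855113679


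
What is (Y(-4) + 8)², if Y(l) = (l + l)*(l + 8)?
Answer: 576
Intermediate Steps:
Y(l) = 2*l*(8 + l) (Y(l) = (2*l)*(8 + l) = 2*l*(8 + l))
(Y(-4) + 8)² = (2*(-4)*(8 - 4) + 8)² = (2*(-4)*4 + 8)² = (-32 + 8)² = (-24)² = 576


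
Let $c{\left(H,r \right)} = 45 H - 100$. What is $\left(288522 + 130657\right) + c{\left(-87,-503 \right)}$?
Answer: $415164$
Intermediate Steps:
$c{\left(H,r \right)} = -100 + 45 H$
$\left(288522 + 130657\right) + c{\left(-87,-503 \right)} = \left(288522 + 130657\right) + \left(-100 + 45 \left(-87\right)\right) = 419179 - 4015 = 415164$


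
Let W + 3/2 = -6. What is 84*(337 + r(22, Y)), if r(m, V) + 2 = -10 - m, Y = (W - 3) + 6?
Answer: 25452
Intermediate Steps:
W = -15/2 (W = -3/2 - 6 = -15/2 ≈ -7.5000)
Y = -9/2 (Y = (-15/2 - 3) + 6 = -21/2 + 6 = -9/2 ≈ -4.5000)
r(m, V) = -12 - m (r(m, V) = -2 + (-10 - m) = -12 - m)
84*(337 + r(22, Y)) = 84*(337 + (-12 - 1*22)) = 84*(337 + (-12 - 22)) = 84*(337 - 34) = 84*303 = 25452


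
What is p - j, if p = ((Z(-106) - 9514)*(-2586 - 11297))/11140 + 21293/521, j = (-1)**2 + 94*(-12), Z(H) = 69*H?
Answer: 32123973001/1450985 ≈ 22139.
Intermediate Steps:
j = -1127 (j = 1 - 1128 = -1127)
p = 30488712906/1450985 (p = ((69*(-106) - 9514)*(-2586 - 11297))/11140 + 21293/521 = ((-7314 - 9514)*(-13883))*(1/11140) + 21293*(1/521) = -16828*(-13883)*(1/11140) + 21293/521 = 233623124*(1/11140) + 21293/521 = 58405781/2785 + 21293/521 = 30488712906/1450985 ≈ 21012.)
p - j = 30488712906/1450985 - 1*(-1127) = 30488712906/1450985 + 1127 = 32123973001/1450985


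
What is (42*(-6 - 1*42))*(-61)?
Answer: 122976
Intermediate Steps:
(42*(-6 - 1*42))*(-61) = (42*(-6 - 42))*(-61) = (42*(-48))*(-61) = -2016*(-61) = 122976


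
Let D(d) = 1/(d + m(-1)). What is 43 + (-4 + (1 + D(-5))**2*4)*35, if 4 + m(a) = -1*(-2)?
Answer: 41/7 ≈ 5.8571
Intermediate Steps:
m(a) = -2 (m(a) = -4 - 1*(-2) = -4 + 2 = -2)
D(d) = 1/(-2 + d) (D(d) = 1/(d - 2) = 1/(-2 + d))
43 + (-4 + (1 + D(-5))**2*4)*35 = 43 + (-4 + (1 + 1/(-2 - 5))**2*4)*35 = 43 + (-4 + (1 + 1/(-7))**2*4)*35 = 43 + (-4 + (1 - 1/7)**2*4)*35 = 43 + (-4 + (6/7)**2*4)*35 = 43 + (-4 + (36/49)*4)*35 = 43 + (-4 + 144/49)*35 = 43 - 52/49*35 = 43 - 260/7 = 41/7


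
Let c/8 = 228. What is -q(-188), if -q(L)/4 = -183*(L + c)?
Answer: -1197552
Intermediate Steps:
c = 1824 (c = 8*228 = 1824)
q(L) = 1335168 + 732*L (q(L) = -(-732)*(L + 1824) = -(-732)*(1824 + L) = -4*(-333792 - 183*L) = 1335168 + 732*L)
-q(-188) = -(1335168 + 732*(-188)) = -(1335168 - 137616) = -1*1197552 = -1197552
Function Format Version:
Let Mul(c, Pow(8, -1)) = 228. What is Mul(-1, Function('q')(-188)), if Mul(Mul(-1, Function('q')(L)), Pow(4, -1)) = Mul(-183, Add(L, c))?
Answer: -1197552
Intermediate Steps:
c = 1824 (c = Mul(8, 228) = 1824)
Function('q')(L) = Add(1335168, Mul(732, L)) (Function('q')(L) = Mul(-4, Mul(-183, Add(L, 1824))) = Mul(-4, Mul(-183, Add(1824, L))) = Mul(-4, Add(-333792, Mul(-183, L))) = Add(1335168, Mul(732, L)))
Mul(-1, Function('q')(-188)) = Mul(-1, Add(1335168, Mul(732, -188))) = Mul(-1, Add(1335168, -137616)) = Mul(-1, 1197552) = -1197552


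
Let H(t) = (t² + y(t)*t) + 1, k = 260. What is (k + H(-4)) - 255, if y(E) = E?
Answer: 38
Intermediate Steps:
H(t) = 1 + 2*t² (H(t) = (t² + t*t) + 1 = (t² + t²) + 1 = 2*t² + 1 = 1 + 2*t²)
(k + H(-4)) - 255 = (260 + (1 + 2*(-4)²)) - 255 = (260 + (1 + 2*16)) - 255 = (260 + (1 + 32)) - 255 = (260 + 33) - 255 = 293 - 255 = 38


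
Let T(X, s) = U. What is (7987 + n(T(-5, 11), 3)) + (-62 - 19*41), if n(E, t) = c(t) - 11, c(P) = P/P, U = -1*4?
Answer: 7136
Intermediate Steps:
U = -4
c(P) = 1
T(X, s) = -4
n(E, t) = -10 (n(E, t) = 1 - 11 = -10)
(7987 + n(T(-5, 11), 3)) + (-62 - 19*41) = (7987 - 10) + (-62 - 19*41) = 7977 + (-62 - 779) = 7977 - 841 = 7136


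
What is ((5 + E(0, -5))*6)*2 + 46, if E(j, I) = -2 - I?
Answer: 142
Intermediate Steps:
((5 + E(0, -5))*6)*2 + 46 = ((5 + (-2 - 1*(-5)))*6)*2 + 46 = ((5 + (-2 + 5))*6)*2 + 46 = ((5 + 3)*6)*2 + 46 = (8*6)*2 + 46 = 48*2 + 46 = 96 + 46 = 142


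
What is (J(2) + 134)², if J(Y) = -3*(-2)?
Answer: 19600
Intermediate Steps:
J(Y) = 6
(J(2) + 134)² = (6 + 134)² = 140² = 19600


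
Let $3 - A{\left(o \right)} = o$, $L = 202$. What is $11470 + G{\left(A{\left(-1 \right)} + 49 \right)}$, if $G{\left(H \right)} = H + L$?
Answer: $11725$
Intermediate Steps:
$A{\left(o \right)} = 3 - o$
$G{\left(H \right)} = 202 + H$ ($G{\left(H \right)} = H + 202 = 202 + H$)
$11470 + G{\left(A{\left(-1 \right)} + 49 \right)} = 11470 + \left(202 + \left(\left(3 - -1\right) + 49\right)\right) = 11470 + \left(202 + \left(\left(3 + 1\right) + 49\right)\right) = 11470 + \left(202 + \left(4 + 49\right)\right) = 11470 + \left(202 + 53\right) = 11470 + 255 = 11725$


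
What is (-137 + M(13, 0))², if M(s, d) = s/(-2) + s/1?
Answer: 68121/4 ≈ 17030.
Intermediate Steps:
M(s, d) = s/2 (M(s, d) = s*(-½) + s*1 = -s/2 + s = s/2)
(-137 + M(13, 0))² = (-137 + (½)*13)² = (-137 + 13/2)² = (-261/2)² = 68121/4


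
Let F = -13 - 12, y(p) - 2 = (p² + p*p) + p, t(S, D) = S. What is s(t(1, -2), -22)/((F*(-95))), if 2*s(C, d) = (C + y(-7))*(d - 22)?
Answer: -2068/2375 ≈ -0.87074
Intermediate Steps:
y(p) = 2 + p + 2*p² (y(p) = 2 + ((p² + p*p) + p) = 2 + ((p² + p²) + p) = 2 + (2*p² + p) = 2 + (p + 2*p²) = 2 + p + 2*p²)
F = -25
s(C, d) = (-22 + d)*(93 + C)/2 (s(C, d) = ((C + (2 - 7 + 2*(-7)²))*(d - 22))/2 = ((C + (2 - 7 + 2*49))*(-22 + d))/2 = ((C + (2 - 7 + 98))*(-22 + d))/2 = ((C + 93)*(-22 + d))/2 = ((93 + C)*(-22 + d))/2 = ((-22 + d)*(93 + C))/2 = (-22 + d)*(93 + C)/2)
s(t(1, -2), -22)/((F*(-95))) = (-1023 - 11*1 + (93/2)*(-22) + (½)*1*(-22))/((-25*(-95))) = (-1023 - 11 - 1023 - 11)/2375 = -2068*1/2375 = -2068/2375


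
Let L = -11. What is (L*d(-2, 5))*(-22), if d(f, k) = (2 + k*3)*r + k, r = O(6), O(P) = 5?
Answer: 21780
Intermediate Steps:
r = 5
d(f, k) = 10 + 16*k (d(f, k) = (2 + k*3)*5 + k = (2 + 3*k)*5 + k = (10 + 15*k) + k = 10 + 16*k)
(L*d(-2, 5))*(-22) = -11*(10 + 16*5)*(-22) = -11*(10 + 80)*(-22) = -11*90*(-22) = -990*(-22) = 21780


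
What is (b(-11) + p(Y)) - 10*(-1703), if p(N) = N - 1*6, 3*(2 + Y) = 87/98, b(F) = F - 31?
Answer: 1664069/98 ≈ 16980.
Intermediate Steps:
b(F) = -31 + F
Y = -167/98 (Y = -2 + (87/98)/3 = -2 + (87*(1/98))/3 = -2 + (⅓)*(87/98) = -2 + 29/98 = -167/98 ≈ -1.7041)
p(N) = -6 + N (p(N) = N - 6 = -6 + N)
(b(-11) + p(Y)) - 10*(-1703) = ((-31 - 11) + (-6 - 167/98)) - 10*(-1703) = (-42 - 755/98) + 17030 = -4871/98 + 17030 = 1664069/98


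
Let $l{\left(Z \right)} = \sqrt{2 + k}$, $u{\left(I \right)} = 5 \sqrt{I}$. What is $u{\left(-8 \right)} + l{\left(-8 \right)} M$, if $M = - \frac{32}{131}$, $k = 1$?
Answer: $- \frac{32 \sqrt{3}}{131} + 10 i \sqrt{2} \approx -0.4231 + 14.142 i$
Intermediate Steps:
$l{\left(Z \right)} = \sqrt{3}$ ($l{\left(Z \right)} = \sqrt{2 + 1} = \sqrt{3}$)
$M = - \frac{32}{131}$ ($M = \left(-32\right) \frac{1}{131} = - \frac{32}{131} \approx -0.24427$)
$u{\left(-8 \right)} + l{\left(-8 \right)} M = 5 \sqrt{-8} + \sqrt{3} \left(- \frac{32}{131}\right) = 5 \cdot 2 i \sqrt{2} - \frac{32 \sqrt{3}}{131} = 10 i \sqrt{2} - \frac{32 \sqrt{3}}{131} = - \frac{32 \sqrt{3}}{131} + 10 i \sqrt{2}$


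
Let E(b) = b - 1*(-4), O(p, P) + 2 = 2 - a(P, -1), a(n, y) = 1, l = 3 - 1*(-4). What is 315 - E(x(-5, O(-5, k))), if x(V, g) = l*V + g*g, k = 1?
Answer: 345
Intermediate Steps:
l = 7 (l = 3 + 4 = 7)
O(p, P) = -1 (O(p, P) = -2 + (2 - 1*1) = -2 + (2 - 1) = -2 + 1 = -1)
x(V, g) = g**2 + 7*V (x(V, g) = 7*V + g*g = 7*V + g**2 = g**2 + 7*V)
E(b) = 4 + b (E(b) = b + 4 = 4 + b)
315 - E(x(-5, O(-5, k))) = 315 - (4 + ((-1)**2 + 7*(-5))) = 315 - (4 + (1 - 35)) = 315 - (4 - 34) = 315 - 1*(-30) = 315 + 30 = 345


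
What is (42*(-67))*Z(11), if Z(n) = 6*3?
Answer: -50652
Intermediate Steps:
Z(n) = 18
(42*(-67))*Z(11) = (42*(-67))*18 = -2814*18 = -50652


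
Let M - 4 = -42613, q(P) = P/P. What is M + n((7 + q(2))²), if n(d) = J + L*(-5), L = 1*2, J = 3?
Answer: -42616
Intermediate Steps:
q(P) = 1
L = 2
n(d) = -7 (n(d) = 3 + 2*(-5) = 3 - 10 = -7)
M = -42609 (M = 4 - 42613 = -42609)
M + n((7 + q(2))²) = -42609 - 7 = -42616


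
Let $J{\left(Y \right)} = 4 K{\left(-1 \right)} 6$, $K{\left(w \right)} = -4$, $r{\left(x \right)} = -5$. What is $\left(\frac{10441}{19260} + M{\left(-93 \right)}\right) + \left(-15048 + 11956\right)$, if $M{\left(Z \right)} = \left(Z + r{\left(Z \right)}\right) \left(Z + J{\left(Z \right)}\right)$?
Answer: $\frac{297192241}{19260} \approx 15431.0$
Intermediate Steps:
$J{\left(Y \right)} = -96$ ($J{\left(Y \right)} = 4 \left(-4\right) 6 = \left(-16\right) 6 = -96$)
$M{\left(Z \right)} = \left(-96 + Z\right) \left(-5 + Z\right)$ ($M{\left(Z \right)} = \left(Z - 5\right) \left(Z - 96\right) = \left(-5 + Z\right) \left(-96 + Z\right) = \left(-96 + Z\right) \left(-5 + Z\right)$)
$\left(\frac{10441}{19260} + M{\left(-93 \right)}\right) + \left(-15048 + 11956\right) = \left(\frac{10441}{19260} + \left(480 + \left(-93\right)^{2} - -9393\right)\right) + \left(-15048 + 11956\right) = \left(10441 \cdot \frac{1}{19260} + \left(480 + 8649 + 9393\right)\right) - 3092 = \left(\frac{10441}{19260} + 18522\right) - 3092 = \frac{356744161}{19260} - 3092 = \frac{297192241}{19260}$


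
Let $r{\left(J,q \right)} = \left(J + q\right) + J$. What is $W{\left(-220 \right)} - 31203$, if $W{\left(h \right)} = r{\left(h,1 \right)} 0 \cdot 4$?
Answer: $-31203$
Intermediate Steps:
$r{\left(J,q \right)} = q + 2 J$
$W{\left(h \right)} = 0$ ($W{\left(h \right)} = \left(1 + 2 h\right) 0 \cdot 4 = 0 \cdot 4 = 0$)
$W{\left(-220 \right)} - 31203 = 0 - 31203 = -31203$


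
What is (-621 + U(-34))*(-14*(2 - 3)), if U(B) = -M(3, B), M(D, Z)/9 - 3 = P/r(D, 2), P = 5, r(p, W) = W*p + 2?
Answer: -36603/4 ≈ -9150.8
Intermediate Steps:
r(p, W) = 2 + W*p
M(D, Z) = 27 + 45/(2 + 2*D) (M(D, Z) = 27 + 9*(5/(2 + 2*D)) = 27 + 45/(2 + 2*D))
U(B) = -261/8 (U(B) = -9*(11 + 6*3)/(2*(1 + 3)) = -9*(11 + 18)/(2*4) = -9*29/(2*4) = -1*261/8 = -261/8)
(-621 + U(-34))*(-14*(2 - 3)) = (-621 - 261/8)*(-14*(2 - 3)) = -(-36603)*(-1)/4 = -5229/8*14 = -36603/4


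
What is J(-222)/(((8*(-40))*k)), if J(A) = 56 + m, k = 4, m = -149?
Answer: 93/1280 ≈ 0.072656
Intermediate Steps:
J(A) = -93 (J(A) = 56 - 149 = -93)
J(-222)/(((8*(-40))*k)) = -93/((8*(-40))*4) = -93/((-320*4)) = -93/(-1280) = -93*(-1/1280) = 93/1280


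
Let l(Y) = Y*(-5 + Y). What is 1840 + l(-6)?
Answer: 1906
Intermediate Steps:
1840 + l(-6) = 1840 - 6*(-5 - 6) = 1840 - 6*(-11) = 1840 + 66 = 1906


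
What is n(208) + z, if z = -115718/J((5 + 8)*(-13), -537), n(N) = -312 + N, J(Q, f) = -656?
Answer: 23747/328 ≈ 72.399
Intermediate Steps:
z = 57859/328 (z = -115718/(-656) = -115718*(-1/656) = 57859/328 ≈ 176.40)
n(208) + z = (-312 + 208) + 57859/328 = -104 + 57859/328 = 23747/328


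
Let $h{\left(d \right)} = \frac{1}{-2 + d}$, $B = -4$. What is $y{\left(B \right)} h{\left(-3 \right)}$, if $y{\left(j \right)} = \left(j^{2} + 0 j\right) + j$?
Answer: $- \frac{12}{5} \approx -2.4$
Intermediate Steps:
$y{\left(j \right)} = j + j^{2}$ ($y{\left(j \right)} = \left(j^{2} + 0\right) + j = j^{2} + j = j + j^{2}$)
$y{\left(B \right)} h{\left(-3 \right)} = \frac{\left(-4\right) \left(1 - 4\right)}{-2 - 3} = \frac{\left(-4\right) \left(-3\right)}{-5} = 12 \left(- \frac{1}{5}\right) = - \frac{12}{5}$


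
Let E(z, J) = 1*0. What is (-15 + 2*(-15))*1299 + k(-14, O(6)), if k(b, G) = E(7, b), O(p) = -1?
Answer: -58455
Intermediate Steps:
E(z, J) = 0
k(b, G) = 0
(-15 + 2*(-15))*1299 + k(-14, O(6)) = (-15 + 2*(-15))*1299 + 0 = (-15 - 30)*1299 + 0 = -45*1299 + 0 = -58455 + 0 = -58455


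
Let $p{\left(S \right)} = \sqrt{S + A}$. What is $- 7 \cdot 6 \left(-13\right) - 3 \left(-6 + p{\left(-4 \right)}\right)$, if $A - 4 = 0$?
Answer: $564$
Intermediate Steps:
$A = 4$ ($A = 4 + 0 = 4$)
$p{\left(S \right)} = \sqrt{4 + S}$ ($p{\left(S \right)} = \sqrt{S + 4} = \sqrt{4 + S}$)
$- 7 \cdot 6 \left(-13\right) - 3 \left(-6 + p{\left(-4 \right)}\right) = - 7 \cdot 6 \left(-13\right) - 3 \left(-6 + \sqrt{4 - 4}\right) = \left(-7\right) \left(-78\right) - 3 \left(-6 + \sqrt{0}\right) = 546 - 3 \left(-6 + 0\right) = 546 - -18 = 546 + 18 = 564$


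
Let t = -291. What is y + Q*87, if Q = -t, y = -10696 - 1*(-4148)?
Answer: 18769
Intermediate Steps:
y = -6548 (y = -10696 + 4148 = -6548)
Q = 291 (Q = -1*(-291) = 291)
y + Q*87 = -6548 + 291*87 = -6548 + 25317 = 18769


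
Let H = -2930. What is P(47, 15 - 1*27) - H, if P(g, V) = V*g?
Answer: 2366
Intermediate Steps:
P(47, 15 - 1*27) - H = (15 - 1*27)*47 - 1*(-2930) = (15 - 27)*47 + 2930 = -12*47 + 2930 = -564 + 2930 = 2366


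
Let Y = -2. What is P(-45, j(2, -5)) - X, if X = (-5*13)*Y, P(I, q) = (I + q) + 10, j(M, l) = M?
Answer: -163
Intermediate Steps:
P(I, q) = 10 + I + q
X = 130 (X = -5*13*(-2) = -65*(-2) = 130)
P(-45, j(2, -5)) - X = (10 - 45 + 2) - 1*130 = -33 - 130 = -163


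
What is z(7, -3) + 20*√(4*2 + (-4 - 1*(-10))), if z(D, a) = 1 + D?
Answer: 8 + 20*√14 ≈ 82.833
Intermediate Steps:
z(7, -3) + 20*√(4*2 + (-4 - 1*(-10))) = (1 + 7) + 20*√(4*2 + (-4 - 1*(-10))) = 8 + 20*√(8 + (-4 + 10)) = 8 + 20*√(8 + 6) = 8 + 20*√14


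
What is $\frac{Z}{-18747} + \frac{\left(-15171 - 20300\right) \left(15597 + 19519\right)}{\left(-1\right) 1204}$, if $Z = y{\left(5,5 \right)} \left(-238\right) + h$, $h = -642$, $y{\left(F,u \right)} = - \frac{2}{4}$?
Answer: $\frac{5837814251446}{5642847} \approx 1.0346 \cdot 10^{6}$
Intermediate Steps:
$y{\left(F,u \right)} = - \frac{1}{2}$ ($y{\left(F,u \right)} = \left(-2\right) \frac{1}{4} = - \frac{1}{2}$)
$Z = -523$ ($Z = \left(- \frac{1}{2}\right) \left(-238\right) - 642 = 119 - 642 = -523$)
$\frac{Z}{-18747} + \frac{\left(-15171 - 20300\right) \left(15597 + 19519\right)}{\left(-1\right) 1204} = - \frac{523}{-18747} + \frac{\left(-15171 - 20300\right) \left(15597 + 19519\right)}{\left(-1\right) 1204} = \left(-523\right) \left(- \frac{1}{18747}\right) + \frac{\left(-35471\right) 35116}{-1204} = \frac{523}{18747} - - \frac{311399909}{301} = \frac{523}{18747} + \frac{311399909}{301} = \frac{5837814251446}{5642847}$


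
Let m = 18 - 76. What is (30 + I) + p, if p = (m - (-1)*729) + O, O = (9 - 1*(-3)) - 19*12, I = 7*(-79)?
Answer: -68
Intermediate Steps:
I = -553
m = -58
O = -216 (O = (9 + 3) - 228 = 12 - 228 = -216)
p = 455 (p = (-58 - (-1)*729) - 216 = (-58 - 1*(-729)) - 216 = (-58 + 729) - 216 = 671 - 216 = 455)
(30 + I) + p = (30 - 553) + 455 = -523 + 455 = -68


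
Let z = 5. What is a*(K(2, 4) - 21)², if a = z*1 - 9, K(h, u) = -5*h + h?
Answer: -3364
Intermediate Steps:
K(h, u) = -4*h
a = -4 (a = 5*1 - 9 = 5 - 9 = -4)
a*(K(2, 4) - 21)² = -4*(-4*2 - 21)² = -4*(-8 - 21)² = -4*(-29)² = -4*841 = -3364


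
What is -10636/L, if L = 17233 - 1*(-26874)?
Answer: -10636/44107 ≈ -0.24114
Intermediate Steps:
L = 44107 (L = 17233 + 26874 = 44107)
-10636/L = -10636/44107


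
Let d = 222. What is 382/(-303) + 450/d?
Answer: 8591/11211 ≈ 0.76630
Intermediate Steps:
382/(-303) + 450/d = 382/(-303) + 450/222 = 382*(-1/303) + 450*(1/222) = -382/303 + 75/37 = 8591/11211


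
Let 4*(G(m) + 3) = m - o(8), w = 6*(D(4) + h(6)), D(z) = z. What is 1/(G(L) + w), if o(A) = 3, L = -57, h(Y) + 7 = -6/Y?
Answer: -1/42 ≈ -0.023810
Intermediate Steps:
h(Y) = -7 - 6/Y
w = -24 (w = 6*(4 + (-7 - 6/6)) = 6*(4 + (-7 - 6*1/6)) = 6*(4 + (-7 - 1)) = 6*(4 - 8) = 6*(-4) = -24)
G(m) = -15/4 + m/4 (G(m) = -3 + (m - 1*3)/4 = -3 + (m - 3)/4 = -3 + (-3 + m)/4 = -3 + (-3/4 + m/4) = -15/4 + m/4)
1/(G(L) + w) = 1/((-15/4 + (1/4)*(-57)) - 24) = 1/((-15/4 - 57/4) - 24) = 1/(-18 - 24) = 1/(-42) = -1/42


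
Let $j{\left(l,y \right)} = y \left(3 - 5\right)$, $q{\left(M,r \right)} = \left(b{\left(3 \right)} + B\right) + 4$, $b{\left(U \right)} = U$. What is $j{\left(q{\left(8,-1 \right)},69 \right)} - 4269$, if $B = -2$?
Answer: $-4407$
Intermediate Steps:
$q{\left(M,r \right)} = 5$ ($q{\left(M,r \right)} = \left(3 - 2\right) + 4 = 1 + 4 = 5$)
$j{\left(l,y \right)} = - 2 y$ ($j{\left(l,y \right)} = y \left(-2\right) = - 2 y$)
$j{\left(q{\left(8,-1 \right)},69 \right)} - 4269 = \left(-2\right) 69 - 4269 = -138 - 4269 = -4407$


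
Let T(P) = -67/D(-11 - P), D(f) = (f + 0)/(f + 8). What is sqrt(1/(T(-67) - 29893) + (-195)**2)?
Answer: 2*sqrt(418375626796929)/209787 ≈ 195.00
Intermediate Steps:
D(f) = f/(8 + f)
T(P) = -67*(-3 - P)/(-11 - P) (T(P) = -67*(8 + (-11 - P))/(-11 - P) = -67*(-3 - P)/(-11 - P))
sqrt(1/(T(-67) - 29893) + (-195)**2) = sqrt(1/(67*(-3 - 1*(-67))/(11 - 67) - 29893) + (-195)**2) = sqrt(1/(67*(-3 + 67)/(-56) - 29893) + 38025) = sqrt(1/(67*(-1/56)*64 - 29893) + 38025) = sqrt(1/(-536/7 - 29893) + 38025) = sqrt(1/(-209787/7) + 38025) = sqrt(-7/209787 + 38025) = sqrt(7977150668/209787) = 2*sqrt(418375626796929)/209787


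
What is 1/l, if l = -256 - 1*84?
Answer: -1/340 ≈ -0.0029412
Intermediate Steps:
l = -340 (l = -256 - 84 = -340)
1/l = 1/(-340) = -1/340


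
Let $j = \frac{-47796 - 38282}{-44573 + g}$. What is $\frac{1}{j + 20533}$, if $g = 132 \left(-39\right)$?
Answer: $\frac{49721}{1021007371} \approx 4.8698 \cdot 10^{-5}$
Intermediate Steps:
$g = -5148$
$j = \frac{86078}{49721}$ ($j = \frac{-47796 - 38282}{-44573 - 5148} = - \frac{86078}{-49721} = \left(-86078\right) \left(- \frac{1}{49721}\right) = \frac{86078}{49721} \approx 1.7312$)
$\frac{1}{j + 20533} = \frac{1}{\frac{86078}{49721} + 20533} = \frac{1}{\frac{1021007371}{49721}} = \frac{49721}{1021007371}$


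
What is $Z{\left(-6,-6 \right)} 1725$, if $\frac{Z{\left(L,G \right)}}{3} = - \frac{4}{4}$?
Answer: $-5175$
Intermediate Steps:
$Z{\left(L,G \right)} = -3$ ($Z{\left(L,G \right)} = 3 \left(- \frac{4}{4}\right) = 3 \left(\left(-4\right) \frac{1}{4}\right) = 3 \left(-1\right) = -3$)
$Z{\left(-6,-6 \right)} 1725 = \left(-3\right) 1725 = -5175$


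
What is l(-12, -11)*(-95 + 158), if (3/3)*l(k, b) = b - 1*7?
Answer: -1134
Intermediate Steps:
l(k, b) = -7 + b (l(k, b) = b - 1*7 = b - 7 = -7 + b)
l(-12, -11)*(-95 + 158) = (-7 - 11)*(-95 + 158) = -18*63 = -1134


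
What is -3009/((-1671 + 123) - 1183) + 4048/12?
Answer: 2772799/8193 ≈ 338.44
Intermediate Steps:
-3009/((-1671 + 123) - 1183) + 4048/12 = -3009/(-1548 - 1183) + 4048*(1/12) = -3009/(-2731) + 1012/3 = -3009*(-1/2731) + 1012/3 = 3009/2731 + 1012/3 = 2772799/8193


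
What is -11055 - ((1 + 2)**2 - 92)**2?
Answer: -17944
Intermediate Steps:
-11055 - ((1 + 2)**2 - 92)**2 = -11055 - (3**2 - 92)**2 = -11055 - (9 - 92)**2 = -11055 - 1*(-83)**2 = -11055 - 1*6889 = -11055 - 6889 = -17944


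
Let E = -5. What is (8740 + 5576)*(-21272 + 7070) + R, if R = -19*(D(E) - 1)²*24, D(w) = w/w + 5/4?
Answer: -406633089/2 ≈ -2.0332e+8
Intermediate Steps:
D(w) = 9/4 (D(w) = 1 + 5*(¼) = 1 + 5/4 = 9/4)
R = -1425/2 (R = -19*(9/4 - 1)²*24 = -19*(5/4)²*24 = -19*25/16*24 = -475/16*24 = -1425/2 ≈ -712.50)
(8740 + 5576)*(-21272 + 7070) + R = (8740 + 5576)*(-21272 + 7070) - 1425/2 = 14316*(-14202) - 1425/2 = -203315832 - 1425/2 = -406633089/2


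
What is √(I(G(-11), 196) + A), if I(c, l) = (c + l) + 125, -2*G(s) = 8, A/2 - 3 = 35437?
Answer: 7*√1453 ≈ 266.83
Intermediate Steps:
A = 70880 (A = 6 + 2*35437 = 6 + 70874 = 70880)
G(s) = -4 (G(s) = -½*8 = -4)
I(c, l) = 125 + c + l
√(I(G(-11), 196) + A) = √((125 - 4 + 196) + 70880) = √(317 + 70880) = √71197 = 7*√1453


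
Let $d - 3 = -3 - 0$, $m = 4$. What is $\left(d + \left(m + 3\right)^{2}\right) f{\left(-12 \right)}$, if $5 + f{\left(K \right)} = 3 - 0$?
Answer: $-98$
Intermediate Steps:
$f{\left(K \right)} = -2$ ($f{\left(K \right)} = -5 + \left(3 - 0\right) = -5 + \left(3 + 0\right) = -5 + 3 = -2$)
$d = 0$ ($d = 3 - 3 = 0$)
$\left(d + \left(m + 3\right)^{2}\right) f{\left(-12 \right)} = \left(0 + \left(4 + 3\right)^{2}\right) \left(-2\right) = \left(0 + 7^{2}\right) \left(-2\right) = \left(0 + 49\right) \left(-2\right) = 49 \left(-2\right) = -98$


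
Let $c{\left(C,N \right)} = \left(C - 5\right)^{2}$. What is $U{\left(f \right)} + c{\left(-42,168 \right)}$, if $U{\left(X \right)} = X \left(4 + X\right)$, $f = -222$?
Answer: $50605$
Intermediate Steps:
$c{\left(C,N \right)} = \left(-5 + C\right)^{2}$
$U{\left(f \right)} + c{\left(-42,168 \right)} = - 222 \left(4 - 222\right) + \left(-5 - 42\right)^{2} = \left(-222\right) \left(-218\right) + \left(-47\right)^{2} = 48396 + 2209 = 50605$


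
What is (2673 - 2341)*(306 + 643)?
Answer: 315068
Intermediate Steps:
(2673 - 2341)*(306 + 643) = 332*949 = 315068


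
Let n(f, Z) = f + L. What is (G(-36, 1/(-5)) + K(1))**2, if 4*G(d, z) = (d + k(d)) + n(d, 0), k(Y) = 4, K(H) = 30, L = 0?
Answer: 169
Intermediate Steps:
n(f, Z) = f (n(f, Z) = f + 0 = f)
G(d, z) = 1 + d/2 (G(d, z) = ((d + 4) + d)/4 = ((4 + d) + d)/4 = (4 + 2*d)/4 = 1 + d/2)
(G(-36, 1/(-5)) + K(1))**2 = ((1 + (1/2)*(-36)) + 30)**2 = ((1 - 18) + 30)**2 = (-17 + 30)**2 = 13**2 = 169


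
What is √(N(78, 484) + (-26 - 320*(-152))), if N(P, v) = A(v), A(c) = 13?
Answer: 3*√5403 ≈ 220.52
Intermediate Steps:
N(P, v) = 13
√(N(78, 484) + (-26 - 320*(-152))) = √(13 + (-26 - 320*(-152))) = √(13 + (-26 + 48640)) = √(13 + 48614) = √48627 = 3*√5403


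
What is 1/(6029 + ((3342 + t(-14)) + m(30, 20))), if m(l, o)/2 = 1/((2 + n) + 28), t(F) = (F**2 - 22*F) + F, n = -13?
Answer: 17/167639 ≈ 0.00010141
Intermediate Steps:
t(F) = F**2 - 21*F
m(l, o) = 2/17 (m(l, o) = 2/((2 - 13) + 28) = 2/(-11 + 28) = 2/17)
1/(6029 + ((3342 + t(-14)) + m(30, 20))) = 1/(6029 + ((3342 - 14*(-21 - 14)) + 2/17)) = 1/(6029 + ((3342 - 14*(-35)) + 2/17)) = 1/(6029 + ((3342 + 490) + 2/17)) = 1/(6029 + (3832 + 2/17)) = 1/(6029 + 65146/17) = 1/(167639/17) = 17/167639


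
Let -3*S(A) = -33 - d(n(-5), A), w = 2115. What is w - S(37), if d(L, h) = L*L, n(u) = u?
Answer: 6287/3 ≈ 2095.7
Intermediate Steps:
d(L, h) = L²
S(A) = 58/3 (S(A) = -(-33 - 1*(-5)²)/3 = -(-33 - 1*25)/3 = -(-33 - 25)/3 = -⅓*(-58) = 58/3)
w - S(37) = 2115 - 1*58/3 = 2115 - 58/3 = 6287/3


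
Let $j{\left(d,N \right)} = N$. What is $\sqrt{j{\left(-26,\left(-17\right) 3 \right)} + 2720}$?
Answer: $\sqrt{2669} \approx 51.662$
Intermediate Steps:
$\sqrt{j{\left(-26,\left(-17\right) 3 \right)} + 2720} = \sqrt{\left(-17\right) 3 + 2720} = \sqrt{-51 + 2720} = \sqrt{2669}$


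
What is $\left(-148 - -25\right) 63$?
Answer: $-7749$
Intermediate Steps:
$\left(-148 - -25\right) 63 = \left(-148 + \left(-18 + 43\right)\right) 63 = \left(-148 + 25\right) 63 = \left(-123\right) 63 = -7749$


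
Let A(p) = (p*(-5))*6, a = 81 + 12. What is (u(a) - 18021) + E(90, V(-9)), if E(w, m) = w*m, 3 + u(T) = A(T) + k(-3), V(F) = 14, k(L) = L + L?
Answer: -19560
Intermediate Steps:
k(L) = 2*L
a = 93
A(p) = -30*p (A(p) = -5*p*6 = -30*p)
u(T) = -9 - 30*T (u(T) = -3 + (-30*T + 2*(-3)) = -3 + (-30*T - 6) = -3 + (-6 - 30*T) = -9 - 30*T)
E(w, m) = m*w
(u(a) - 18021) + E(90, V(-9)) = ((-9 - 30*93) - 18021) + 14*90 = ((-9 - 2790) - 18021) + 1260 = (-2799 - 18021) + 1260 = -20820 + 1260 = -19560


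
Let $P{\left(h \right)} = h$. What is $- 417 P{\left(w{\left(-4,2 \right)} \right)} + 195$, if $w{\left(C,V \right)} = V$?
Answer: $-639$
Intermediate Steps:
$- 417 P{\left(w{\left(-4,2 \right)} \right)} + 195 = \left(-417\right) 2 + 195 = -834 + 195 = -639$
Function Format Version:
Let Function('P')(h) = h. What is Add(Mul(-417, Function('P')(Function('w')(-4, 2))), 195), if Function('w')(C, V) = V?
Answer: -639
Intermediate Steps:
Add(Mul(-417, Function('P')(Function('w')(-4, 2))), 195) = Add(Mul(-417, 2), 195) = Add(-834, 195) = -639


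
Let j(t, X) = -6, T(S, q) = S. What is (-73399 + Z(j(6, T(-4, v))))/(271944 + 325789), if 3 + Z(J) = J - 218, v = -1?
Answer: -73626/597733 ≈ -0.12318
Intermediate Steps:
Z(J) = -221 + J (Z(J) = -3 + (J - 218) = -3 + (-218 + J) = -221 + J)
(-73399 + Z(j(6, T(-4, v))))/(271944 + 325789) = (-73399 + (-221 - 6))/(271944 + 325789) = (-73399 - 227)/597733 = -73626*1/597733 = -73626/597733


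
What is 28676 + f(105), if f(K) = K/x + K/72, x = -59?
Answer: 40604761/1416 ≈ 28676.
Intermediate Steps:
f(K) = -13*K/4248 (f(K) = K/(-59) + K/72 = K*(-1/59) + K*(1/72) = -K/59 + K/72 = -13*K/4248)
28676 + f(105) = 28676 - 13/4248*105 = 28676 - 455/1416 = 40604761/1416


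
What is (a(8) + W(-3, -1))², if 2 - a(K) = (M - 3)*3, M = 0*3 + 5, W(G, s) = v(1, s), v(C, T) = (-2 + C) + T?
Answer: 36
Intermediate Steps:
v(C, T) = -2 + C + T
W(G, s) = -1 + s (W(G, s) = -2 + 1 + s = -1 + s)
M = 5 (M = 0 + 5 = 5)
a(K) = -4 (a(K) = 2 - (5 - 3)*3 = 2 - 2*3 = 2 - 1*6 = 2 - 6 = -4)
(a(8) + W(-3, -1))² = (-4 + (-1 - 1))² = (-4 - 2)² = (-6)² = 36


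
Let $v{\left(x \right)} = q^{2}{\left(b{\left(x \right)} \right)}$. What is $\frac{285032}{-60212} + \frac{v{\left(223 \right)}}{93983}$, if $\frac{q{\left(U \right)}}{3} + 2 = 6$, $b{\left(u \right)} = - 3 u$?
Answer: $- \frac{6694872982}{1414726099} \approx -4.7323$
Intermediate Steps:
$q{\left(U \right)} = 12$ ($q{\left(U \right)} = -6 + 3 \cdot 6 = -6 + 18 = 12$)
$v{\left(x \right)} = 144$ ($v{\left(x \right)} = 12^{2} = 144$)
$\frac{285032}{-60212} + \frac{v{\left(223 \right)}}{93983} = \frac{285032}{-60212} + \frac{144}{93983} = 285032 \left(- \frac{1}{60212}\right) + 144 \cdot \frac{1}{93983} = - \frac{71258}{15053} + \frac{144}{93983} = - \frac{6694872982}{1414726099}$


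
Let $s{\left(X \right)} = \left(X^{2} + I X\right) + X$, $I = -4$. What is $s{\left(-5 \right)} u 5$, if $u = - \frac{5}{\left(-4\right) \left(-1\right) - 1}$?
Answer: $- \frac{1000}{3} \approx -333.33$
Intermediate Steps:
$s{\left(X \right)} = X^{2} - 3 X$ ($s{\left(X \right)} = \left(X^{2} - 4 X\right) + X = X^{2} - 3 X$)
$u = - \frac{5}{3}$ ($u = - \frac{5}{4 - 1} = - \frac{5}{3} \approx -1.6667$)
$s{\left(-5 \right)} u 5 = - 5 \left(-3 - 5\right) \left(- \frac{5}{3}\right) 5 = \left(-5\right) \left(-8\right) \left(- \frac{5}{3}\right) 5 = 40 \left(- \frac{5}{3}\right) 5 = \left(- \frac{200}{3}\right) 5 = - \frac{1000}{3}$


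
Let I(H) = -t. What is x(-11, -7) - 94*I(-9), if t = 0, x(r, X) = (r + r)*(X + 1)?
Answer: 132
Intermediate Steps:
x(r, X) = 2*r*(1 + X) (x(r, X) = (2*r)*(1 + X) = 2*r*(1 + X))
I(H) = 0 (I(H) = -1*0 = 0)
x(-11, -7) - 94*I(-9) = 2*(-11)*(1 - 7) - 94*0 = 2*(-11)*(-6) + 0 = 132 + 0 = 132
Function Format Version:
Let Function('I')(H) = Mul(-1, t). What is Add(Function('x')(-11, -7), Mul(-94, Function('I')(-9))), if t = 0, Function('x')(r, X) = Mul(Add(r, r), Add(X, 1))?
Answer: 132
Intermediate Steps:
Function('x')(r, X) = Mul(2, r, Add(1, X)) (Function('x')(r, X) = Mul(Mul(2, r), Add(1, X)) = Mul(2, r, Add(1, X)))
Function('I')(H) = 0 (Function('I')(H) = Mul(-1, 0) = 0)
Add(Function('x')(-11, -7), Mul(-94, Function('I')(-9))) = Add(Mul(2, -11, Add(1, -7)), Mul(-94, 0)) = Add(Mul(2, -11, -6), 0) = Add(132, 0) = 132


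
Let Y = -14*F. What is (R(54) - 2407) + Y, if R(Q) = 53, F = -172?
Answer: 54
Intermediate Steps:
Y = 2408 (Y = -14*(-172) = 2408)
(R(54) - 2407) + Y = (53 - 2407) + 2408 = -2354 + 2408 = 54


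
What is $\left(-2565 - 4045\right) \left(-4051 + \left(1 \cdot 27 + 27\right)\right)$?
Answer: $26420170$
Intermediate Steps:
$\left(-2565 - 4045\right) \left(-4051 + \left(1 \cdot 27 + 27\right)\right) = - 6610 \left(-4051 + \left(27 + 27\right)\right) = - 6610 \left(-4051 + 54\right) = \left(-6610\right) \left(-3997\right) = 26420170$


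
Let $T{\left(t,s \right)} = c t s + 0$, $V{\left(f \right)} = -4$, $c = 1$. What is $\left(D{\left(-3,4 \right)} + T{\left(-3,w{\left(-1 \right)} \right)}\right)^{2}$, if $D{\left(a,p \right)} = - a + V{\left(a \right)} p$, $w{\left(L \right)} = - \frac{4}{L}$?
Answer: $625$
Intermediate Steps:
$T{\left(t,s \right)} = s t$ ($T{\left(t,s \right)} = 1 t s + 0 = t s + 0 = s t + 0 = s t$)
$D{\left(a,p \right)} = - a - 4 p$
$\left(D{\left(-3,4 \right)} + T{\left(-3,w{\left(-1 \right)} \right)}\right)^{2} = \left(\left(\left(-1\right) \left(-3\right) - 16\right) + - \frac{4}{-1} \left(-3\right)\right)^{2} = \left(\left(3 - 16\right) + \left(-4\right) \left(-1\right) \left(-3\right)\right)^{2} = \left(-13 + 4 \left(-3\right)\right)^{2} = \left(-13 - 12\right)^{2} = \left(-25\right)^{2} = 625$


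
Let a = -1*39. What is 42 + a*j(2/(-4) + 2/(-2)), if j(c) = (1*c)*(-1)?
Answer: -33/2 ≈ -16.500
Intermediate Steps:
a = -39
j(c) = -c (j(c) = c*(-1) = -c)
42 + a*j(2/(-4) + 2/(-2)) = 42 - (-39)*(2/(-4) + 2/(-2)) = 42 - (-39)*(2*(-1/4) + 2*(-1/2)) = 42 - (-39)*(-1/2 - 1) = 42 - (-39)*(-3)/2 = 42 - 39*3/2 = 42 - 117/2 = -33/2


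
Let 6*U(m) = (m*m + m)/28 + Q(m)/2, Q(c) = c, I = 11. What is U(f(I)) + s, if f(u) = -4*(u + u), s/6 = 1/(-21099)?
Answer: 5647457/147693 ≈ 38.238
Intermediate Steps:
s = -2/7033 (s = 6/(-21099) = 6*(-1/21099) = -2/7033 ≈ -0.00028437)
f(u) = -8*u
U(m) = m²/168 + 5*m/56 (U(m) = ((m*m + m)/28 + m/2)/6 = ((m² + m)*(1/28) + m*(½))/6 = ((m + m²)*(1/28) + m/2)/6 = ((m/28 + m²/28) + m/2)/6 = (m²/28 + 15*m/28)/6 = m²/168 + 5*m/56)
U(f(I)) + s = (-8*11)*(15 - 8*11)/168 - 2/7033 = (1/168)*(-88)*(15 - 88) - 2/7033 = (1/168)*(-88)*(-73) - 2/7033 = 803/21 - 2/7033 = 5647457/147693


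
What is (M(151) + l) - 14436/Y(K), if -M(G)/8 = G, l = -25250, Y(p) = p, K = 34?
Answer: -457004/17 ≈ -26883.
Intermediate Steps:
M(G) = -8*G
(M(151) + l) - 14436/Y(K) = (-8*151 - 25250) - 14436/34 = (-1208 - 25250) - 14436*1/34 = -26458 - 7218/17 = -457004/17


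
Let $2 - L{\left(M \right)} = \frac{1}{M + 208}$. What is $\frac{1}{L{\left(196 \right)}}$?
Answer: $\frac{404}{807} \approx 0.50062$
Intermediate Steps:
$L{\left(M \right)} = 2 - \frac{1}{208 + M}$ ($L{\left(M \right)} = 2 - \frac{1}{M + 208} = 2 - \frac{1}{208 + M}$)
$\frac{1}{L{\left(196 \right)}} = \frac{1}{\frac{1}{208 + 196} \left(415 + 2 \cdot 196\right)} = \frac{1}{\frac{1}{404} \left(415 + 392\right)} = \frac{1}{\frac{1}{404} \cdot 807} = \frac{1}{\frac{807}{404}} = \frac{404}{807}$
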